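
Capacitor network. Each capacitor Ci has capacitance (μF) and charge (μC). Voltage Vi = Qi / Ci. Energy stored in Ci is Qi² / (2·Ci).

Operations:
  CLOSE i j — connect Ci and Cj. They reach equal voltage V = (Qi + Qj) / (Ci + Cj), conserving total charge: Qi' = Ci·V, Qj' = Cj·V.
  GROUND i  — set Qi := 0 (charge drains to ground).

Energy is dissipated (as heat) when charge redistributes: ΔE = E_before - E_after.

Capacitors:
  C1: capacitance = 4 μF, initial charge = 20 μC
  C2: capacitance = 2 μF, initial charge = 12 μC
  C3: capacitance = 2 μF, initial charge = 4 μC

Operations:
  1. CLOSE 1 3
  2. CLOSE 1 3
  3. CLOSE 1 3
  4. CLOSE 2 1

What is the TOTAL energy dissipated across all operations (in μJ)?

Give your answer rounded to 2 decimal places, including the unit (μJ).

Answer: 8.67 μJ

Derivation:
Initial: C1(4μF, Q=20μC, V=5.00V), C2(2μF, Q=12μC, V=6.00V), C3(2μF, Q=4μC, V=2.00V)
Op 1: CLOSE 1-3: Q_total=24.00, C_total=6.00, V=4.00; Q1=16.00, Q3=8.00; dissipated=6.000
Op 2: CLOSE 1-3: Q_total=24.00, C_total=6.00, V=4.00; Q1=16.00, Q3=8.00; dissipated=0.000
Op 3: CLOSE 1-3: Q_total=24.00, C_total=6.00, V=4.00; Q1=16.00, Q3=8.00; dissipated=0.000
Op 4: CLOSE 2-1: Q_total=28.00, C_total=6.00, V=4.67; Q2=9.33, Q1=18.67; dissipated=2.667
Total dissipated: 8.667 μJ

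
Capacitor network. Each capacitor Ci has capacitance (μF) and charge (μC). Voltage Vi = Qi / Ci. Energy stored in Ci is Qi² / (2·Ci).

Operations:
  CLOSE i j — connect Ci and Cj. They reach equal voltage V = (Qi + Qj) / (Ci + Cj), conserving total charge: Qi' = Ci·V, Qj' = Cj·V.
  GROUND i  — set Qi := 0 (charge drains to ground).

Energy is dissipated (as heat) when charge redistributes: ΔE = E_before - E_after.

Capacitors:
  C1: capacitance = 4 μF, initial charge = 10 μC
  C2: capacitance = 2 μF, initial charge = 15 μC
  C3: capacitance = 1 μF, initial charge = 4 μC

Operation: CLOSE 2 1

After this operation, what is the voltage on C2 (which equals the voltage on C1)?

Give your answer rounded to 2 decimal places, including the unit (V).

Initial: C1(4μF, Q=10μC, V=2.50V), C2(2μF, Q=15μC, V=7.50V), C3(1μF, Q=4μC, V=4.00V)
Op 1: CLOSE 2-1: Q_total=25.00, C_total=6.00, V=4.17; Q2=8.33, Q1=16.67; dissipated=16.667

Answer: 4.17 V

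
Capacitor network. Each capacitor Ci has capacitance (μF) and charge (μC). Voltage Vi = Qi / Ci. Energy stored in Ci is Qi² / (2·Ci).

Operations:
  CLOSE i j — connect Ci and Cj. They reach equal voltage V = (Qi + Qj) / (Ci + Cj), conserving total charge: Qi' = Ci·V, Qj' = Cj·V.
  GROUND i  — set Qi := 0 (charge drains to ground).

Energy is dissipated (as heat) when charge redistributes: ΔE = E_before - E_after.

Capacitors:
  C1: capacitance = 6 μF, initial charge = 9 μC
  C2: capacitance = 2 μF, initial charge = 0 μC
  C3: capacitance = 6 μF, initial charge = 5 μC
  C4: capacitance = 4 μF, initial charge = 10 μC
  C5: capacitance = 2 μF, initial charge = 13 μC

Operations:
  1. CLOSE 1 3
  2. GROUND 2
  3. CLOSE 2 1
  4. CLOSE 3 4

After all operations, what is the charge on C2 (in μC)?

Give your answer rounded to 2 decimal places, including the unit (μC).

Initial: C1(6μF, Q=9μC, V=1.50V), C2(2μF, Q=0μC, V=0.00V), C3(6μF, Q=5μC, V=0.83V), C4(4μF, Q=10μC, V=2.50V), C5(2μF, Q=13μC, V=6.50V)
Op 1: CLOSE 1-3: Q_total=14.00, C_total=12.00, V=1.17; Q1=7.00, Q3=7.00; dissipated=0.667
Op 2: GROUND 2: Q2=0; energy lost=0.000
Op 3: CLOSE 2-1: Q_total=7.00, C_total=8.00, V=0.88; Q2=1.75, Q1=5.25; dissipated=1.021
Op 4: CLOSE 3-4: Q_total=17.00, C_total=10.00, V=1.70; Q3=10.20, Q4=6.80; dissipated=2.133
Final charges: Q1=5.25, Q2=1.75, Q3=10.20, Q4=6.80, Q5=13.00

Answer: 1.75 μC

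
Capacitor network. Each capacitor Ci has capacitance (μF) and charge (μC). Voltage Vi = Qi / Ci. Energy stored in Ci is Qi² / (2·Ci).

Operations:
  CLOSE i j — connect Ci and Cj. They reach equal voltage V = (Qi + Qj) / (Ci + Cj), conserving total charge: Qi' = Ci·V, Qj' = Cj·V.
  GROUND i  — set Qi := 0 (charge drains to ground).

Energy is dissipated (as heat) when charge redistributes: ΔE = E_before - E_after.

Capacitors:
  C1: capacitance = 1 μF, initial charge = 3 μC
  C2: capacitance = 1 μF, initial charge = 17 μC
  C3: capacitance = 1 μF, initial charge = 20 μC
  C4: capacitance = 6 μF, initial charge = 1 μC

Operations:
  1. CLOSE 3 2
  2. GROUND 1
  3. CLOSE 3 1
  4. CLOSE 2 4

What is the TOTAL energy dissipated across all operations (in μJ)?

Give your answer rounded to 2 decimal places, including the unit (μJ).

Initial: C1(1μF, Q=3μC, V=3.00V), C2(1μF, Q=17μC, V=17.00V), C3(1μF, Q=20μC, V=20.00V), C4(6μF, Q=1μC, V=0.17V)
Op 1: CLOSE 3-2: Q_total=37.00, C_total=2.00, V=18.50; Q3=18.50, Q2=18.50; dissipated=2.250
Op 2: GROUND 1: Q1=0; energy lost=4.500
Op 3: CLOSE 3-1: Q_total=18.50, C_total=2.00, V=9.25; Q3=9.25, Q1=9.25; dissipated=85.562
Op 4: CLOSE 2-4: Q_total=19.50, C_total=7.00, V=2.79; Q2=2.79, Q4=16.71; dissipated=144.048
Total dissipated: 236.360 μJ

Answer: 236.36 μJ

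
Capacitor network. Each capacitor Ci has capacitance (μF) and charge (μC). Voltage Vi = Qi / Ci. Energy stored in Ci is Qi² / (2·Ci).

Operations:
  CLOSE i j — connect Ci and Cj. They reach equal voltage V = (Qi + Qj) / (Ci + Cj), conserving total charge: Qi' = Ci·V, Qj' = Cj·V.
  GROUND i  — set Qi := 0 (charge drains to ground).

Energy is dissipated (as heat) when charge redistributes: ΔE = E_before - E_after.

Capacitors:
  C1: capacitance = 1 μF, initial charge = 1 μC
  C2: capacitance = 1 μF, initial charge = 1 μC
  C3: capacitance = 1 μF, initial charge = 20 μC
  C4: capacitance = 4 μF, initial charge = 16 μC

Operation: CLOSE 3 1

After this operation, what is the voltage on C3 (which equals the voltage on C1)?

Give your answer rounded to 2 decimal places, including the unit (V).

Answer: 10.50 V

Derivation:
Initial: C1(1μF, Q=1μC, V=1.00V), C2(1μF, Q=1μC, V=1.00V), C3(1μF, Q=20μC, V=20.00V), C4(4μF, Q=16μC, V=4.00V)
Op 1: CLOSE 3-1: Q_total=21.00, C_total=2.00, V=10.50; Q3=10.50, Q1=10.50; dissipated=90.250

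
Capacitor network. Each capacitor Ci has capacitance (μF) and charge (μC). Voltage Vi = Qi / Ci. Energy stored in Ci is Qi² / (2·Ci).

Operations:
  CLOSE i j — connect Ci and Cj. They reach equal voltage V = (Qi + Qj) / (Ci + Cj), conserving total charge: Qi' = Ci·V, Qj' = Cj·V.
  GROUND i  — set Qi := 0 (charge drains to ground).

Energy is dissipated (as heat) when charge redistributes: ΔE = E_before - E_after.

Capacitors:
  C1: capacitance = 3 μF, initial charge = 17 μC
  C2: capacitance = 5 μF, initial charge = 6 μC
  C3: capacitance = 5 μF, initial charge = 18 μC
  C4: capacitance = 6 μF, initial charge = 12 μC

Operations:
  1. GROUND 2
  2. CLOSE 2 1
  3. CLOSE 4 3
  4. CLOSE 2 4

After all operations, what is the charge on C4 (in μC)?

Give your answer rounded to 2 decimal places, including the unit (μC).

Answer: 14.72 μC

Derivation:
Initial: C1(3μF, Q=17μC, V=5.67V), C2(5μF, Q=6μC, V=1.20V), C3(5μF, Q=18μC, V=3.60V), C4(6μF, Q=12μC, V=2.00V)
Op 1: GROUND 2: Q2=0; energy lost=3.600
Op 2: CLOSE 2-1: Q_total=17.00, C_total=8.00, V=2.12; Q2=10.62, Q1=6.38; dissipated=30.104
Op 3: CLOSE 4-3: Q_total=30.00, C_total=11.00, V=2.73; Q4=16.36, Q3=13.64; dissipated=3.491
Op 4: CLOSE 2-4: Q_total=26.99, C_total=11.00, V=2.45; Q2=12.27, Q4=14.72; dissipated=0.495
Final charges: Q1=6.38, Q2=12.27, Q3=13.64, Q4=14.72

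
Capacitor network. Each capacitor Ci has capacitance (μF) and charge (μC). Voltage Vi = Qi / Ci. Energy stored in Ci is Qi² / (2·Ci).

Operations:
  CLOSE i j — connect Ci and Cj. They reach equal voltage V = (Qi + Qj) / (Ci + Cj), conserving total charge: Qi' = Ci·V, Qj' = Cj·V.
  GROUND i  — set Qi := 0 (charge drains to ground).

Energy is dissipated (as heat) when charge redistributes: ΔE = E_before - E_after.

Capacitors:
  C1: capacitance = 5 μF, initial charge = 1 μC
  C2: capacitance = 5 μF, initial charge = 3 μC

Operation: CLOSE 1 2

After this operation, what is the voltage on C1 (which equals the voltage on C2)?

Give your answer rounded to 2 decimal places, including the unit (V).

Answer: 0.40 V

Derivation:
Initial: C1(5μF, Q=1μC, V=0.20V), C2(5μF, Q=3μC, V=0.60V)
Op 1: CLOSE 1-2: Q_total=4.00, C_total=10.00, V=0.40; Q1=2.00, Q2=2.00; dissipated=0.200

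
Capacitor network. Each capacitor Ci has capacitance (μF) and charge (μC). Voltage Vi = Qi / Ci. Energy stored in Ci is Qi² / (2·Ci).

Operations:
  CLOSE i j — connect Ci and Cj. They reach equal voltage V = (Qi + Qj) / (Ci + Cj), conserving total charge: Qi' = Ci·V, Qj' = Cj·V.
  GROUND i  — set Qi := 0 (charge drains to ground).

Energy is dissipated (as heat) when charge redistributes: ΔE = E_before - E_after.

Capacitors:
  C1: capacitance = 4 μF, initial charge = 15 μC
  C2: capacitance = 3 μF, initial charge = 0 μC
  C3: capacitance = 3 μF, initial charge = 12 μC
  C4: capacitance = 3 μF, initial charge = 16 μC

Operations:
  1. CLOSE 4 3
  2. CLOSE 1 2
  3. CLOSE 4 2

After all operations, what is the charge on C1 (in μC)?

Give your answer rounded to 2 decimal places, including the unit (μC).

Initial: C1(4μF, Q=15μC, V=3.75V), C2(3μF, Q=0μC, V=0.00V), C3(3μF, Q=12μC, V=4.00V), C4(3μF, Q=16μC, V=5.33V)
Op 1: CLOSE 4-3: Q_total=28.00, C_total=6.00, V=4.67; Q4=14.00, Q3=14.00; dissipated=1.333
Op 2: CLOSE 1-2: Q_total=15.00, C_total=7.00, V=2.14; Q1=8.57, Q2=6.43; dissipated=12.054
Op 3: CLOSE 4-2: Q_total=20.43, C_total=6.00, V=3.40; Q4=10.21, Q2=10.21; dissipated=4.777
Final charges: Q1=8.57, Q2=10.21, Q3=14.00, Q4=10.21

Answer: 8.57 μC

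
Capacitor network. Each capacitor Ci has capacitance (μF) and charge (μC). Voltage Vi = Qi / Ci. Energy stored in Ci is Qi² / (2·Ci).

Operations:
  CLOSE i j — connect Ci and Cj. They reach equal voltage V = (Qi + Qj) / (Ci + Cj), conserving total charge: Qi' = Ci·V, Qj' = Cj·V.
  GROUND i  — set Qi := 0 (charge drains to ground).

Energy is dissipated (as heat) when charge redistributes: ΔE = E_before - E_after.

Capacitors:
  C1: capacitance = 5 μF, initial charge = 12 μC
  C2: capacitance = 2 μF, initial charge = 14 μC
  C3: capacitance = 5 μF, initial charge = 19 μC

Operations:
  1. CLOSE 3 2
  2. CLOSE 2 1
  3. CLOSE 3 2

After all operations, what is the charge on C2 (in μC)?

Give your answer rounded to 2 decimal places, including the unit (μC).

Initial: C1(5μF, Q=12μC, V=2.40V), C2(2μF, Q=14μC, V=7.00V), C3(5μF, Q=19μC, V=3.80V)
Op 1: CLOSE 3-2: Q_total=33.00, C_total=7.00, V=4.71; Q3=23.57, Q2=9.43; dissipated=7.314
Op 2: CLOSE 2-1: Q_total=21.43, C_total=7.00, V=3.06; Q2=6.12, Q1=15.31; dissipated=3.826
Op 3: CLOSE 3-2: Q_total=29.69, C_total=7.00, V=4.24; Q3=21.21, Q2=8.48; dissipated=1.952
Final charges: Q1=15.31, Q2=8.48, Q3=21.21

Answer: 8.48 μC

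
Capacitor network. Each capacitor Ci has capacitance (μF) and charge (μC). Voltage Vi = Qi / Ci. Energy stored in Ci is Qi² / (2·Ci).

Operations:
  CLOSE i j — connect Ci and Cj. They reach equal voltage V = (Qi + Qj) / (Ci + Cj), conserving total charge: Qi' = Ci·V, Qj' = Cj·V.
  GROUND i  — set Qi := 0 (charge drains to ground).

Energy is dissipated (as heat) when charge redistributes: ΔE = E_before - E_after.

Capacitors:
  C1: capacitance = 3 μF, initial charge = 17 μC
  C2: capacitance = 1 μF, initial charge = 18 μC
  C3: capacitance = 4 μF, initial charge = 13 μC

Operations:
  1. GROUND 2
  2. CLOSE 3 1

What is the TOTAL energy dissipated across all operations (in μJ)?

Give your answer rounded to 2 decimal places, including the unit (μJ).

Answer: 167.01 μJ

Derivation:
Initial: C1(3μF, Q=17μC, V=5.67V), C2(1μF, Q=18μC, V=18.00V), C3(4μF, Q=13μC, V=3.25V)
Op 1: GROUND 2: Q2=0; energy lost=162.000
Op 2: CLOSE 3-1: Q_total=30.00, C_total=7.00, V=4.29; Q3=17.14, Q1=12.86; dissipated=5.006
Total dissipated: 167.006 μJ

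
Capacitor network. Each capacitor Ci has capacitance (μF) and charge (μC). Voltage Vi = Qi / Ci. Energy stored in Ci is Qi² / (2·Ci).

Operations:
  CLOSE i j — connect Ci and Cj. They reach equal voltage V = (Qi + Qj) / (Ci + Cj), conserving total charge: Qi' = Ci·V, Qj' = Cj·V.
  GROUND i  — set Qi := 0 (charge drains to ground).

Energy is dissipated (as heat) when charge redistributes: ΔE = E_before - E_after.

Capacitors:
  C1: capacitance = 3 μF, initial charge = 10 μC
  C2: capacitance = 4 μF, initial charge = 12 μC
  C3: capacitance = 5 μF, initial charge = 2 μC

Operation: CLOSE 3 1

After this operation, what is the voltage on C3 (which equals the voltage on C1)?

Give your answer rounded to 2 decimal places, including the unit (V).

Initial: C1(3μF, Q=10μC, V=3.33V), C2(4μF, Q=12μC, V=3.00V), C3(5μF, Q=2μC, V=0.40V)
Op 1: CLOSE 3-1: Q_total=12.00, C_total=8.00, V=1.50; Q3=7.50, Q1=4.50; dissipated=8.067

Answer: 1.50 V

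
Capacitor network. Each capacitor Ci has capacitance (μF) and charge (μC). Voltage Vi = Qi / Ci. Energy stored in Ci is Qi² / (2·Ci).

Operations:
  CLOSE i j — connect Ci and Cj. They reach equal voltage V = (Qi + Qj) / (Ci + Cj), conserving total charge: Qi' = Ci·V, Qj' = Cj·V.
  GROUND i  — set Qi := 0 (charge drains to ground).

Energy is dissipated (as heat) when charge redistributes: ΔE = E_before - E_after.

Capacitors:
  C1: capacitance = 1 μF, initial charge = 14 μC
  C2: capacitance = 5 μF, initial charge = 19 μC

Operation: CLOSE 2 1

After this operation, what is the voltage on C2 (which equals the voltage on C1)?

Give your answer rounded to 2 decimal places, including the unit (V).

Initial: C1(1μF, Q=14μC, V=14.00V), C2(5μF, Q=19μC, V=3.80V)
Op 1: CLOSE 2-1: Q_total=33.00, C_total=6.00, V=5.50; Q2=27.50, Q1=5.50; dissipated=43.350

Answer: 5.50 V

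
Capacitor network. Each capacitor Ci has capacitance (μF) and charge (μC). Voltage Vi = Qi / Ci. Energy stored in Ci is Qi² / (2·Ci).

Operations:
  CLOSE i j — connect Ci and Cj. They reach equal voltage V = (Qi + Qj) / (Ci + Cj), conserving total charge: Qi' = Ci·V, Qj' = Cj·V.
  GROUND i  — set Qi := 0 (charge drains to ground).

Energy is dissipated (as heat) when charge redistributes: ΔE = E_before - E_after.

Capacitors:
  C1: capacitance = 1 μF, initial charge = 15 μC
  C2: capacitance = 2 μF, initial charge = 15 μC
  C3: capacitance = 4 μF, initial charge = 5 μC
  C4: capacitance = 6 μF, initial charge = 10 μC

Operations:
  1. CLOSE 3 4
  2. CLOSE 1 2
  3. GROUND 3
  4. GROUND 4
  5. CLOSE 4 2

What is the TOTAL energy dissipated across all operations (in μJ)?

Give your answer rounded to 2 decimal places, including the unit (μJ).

Answer: 105.21 μJ

Derivation:
Initial: C1(1μF, Q=15μC, V=15.00V), C2(2μF, Q=15μC, V=7.50V), C3(4μF, Q=5μC, V=1.25V), C4(6μF, Q=10μC, V=1.67V)
Op 1: CLOSE 3-4: Q_total=15.00, C_total=10.00, V=1.50; Q3=6.00, Q4=9.00; dissipated=0.208
Op 2: CLOSE 1-2: Q_total=30.00, C_total=3.00, V=10.00; Q1=10.00, Q2=20.00; dissipated=18.750
Op 3: GROUND 3: Q3=0; energy lost=4.500
Op 4: GROUND 4: Q4=0; energy lost=6.750
Op 5: CLOSE 4-2: Q_total=20.00, C_total=8.00, V=2.50; Q4=15.00, Q2=5.00; dissipated=75.000
Total dissipated: 105.208 μJ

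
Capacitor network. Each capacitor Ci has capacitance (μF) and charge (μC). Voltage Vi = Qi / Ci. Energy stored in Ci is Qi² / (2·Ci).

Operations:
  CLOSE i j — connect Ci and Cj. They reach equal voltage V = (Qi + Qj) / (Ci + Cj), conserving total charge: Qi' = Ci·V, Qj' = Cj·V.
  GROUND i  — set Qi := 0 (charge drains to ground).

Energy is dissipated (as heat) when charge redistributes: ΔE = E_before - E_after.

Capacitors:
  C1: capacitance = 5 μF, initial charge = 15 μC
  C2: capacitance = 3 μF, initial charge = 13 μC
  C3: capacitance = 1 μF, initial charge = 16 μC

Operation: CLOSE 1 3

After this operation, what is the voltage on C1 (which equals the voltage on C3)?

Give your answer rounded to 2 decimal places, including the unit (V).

Answer: 5.17 V

Derivation:
Initial: C1(5μF, Q=15μC, V=3.00V), C2(3μF, Q=13μC, V=4.33V), C3(1μF, Q=16μC, V=16.00V)
Op 1: CLOSE 1-3: Q_total=31.00, C_total=6.00, V=5.17; Q1=25.83, Q3=5.17; dissipated=70.417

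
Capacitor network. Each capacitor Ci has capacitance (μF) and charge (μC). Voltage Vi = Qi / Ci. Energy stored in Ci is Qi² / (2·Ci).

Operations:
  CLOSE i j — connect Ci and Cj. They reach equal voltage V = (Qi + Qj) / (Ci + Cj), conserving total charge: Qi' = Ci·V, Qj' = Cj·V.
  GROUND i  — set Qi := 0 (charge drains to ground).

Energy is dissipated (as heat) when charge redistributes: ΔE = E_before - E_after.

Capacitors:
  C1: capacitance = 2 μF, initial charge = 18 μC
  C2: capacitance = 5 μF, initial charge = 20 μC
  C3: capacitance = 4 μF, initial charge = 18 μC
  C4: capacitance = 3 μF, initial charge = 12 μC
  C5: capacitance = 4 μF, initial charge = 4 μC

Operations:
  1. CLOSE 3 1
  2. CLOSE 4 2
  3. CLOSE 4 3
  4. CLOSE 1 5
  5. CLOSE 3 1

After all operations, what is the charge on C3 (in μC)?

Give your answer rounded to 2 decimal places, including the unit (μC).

Initial: C1(2μF, Q=18μC, V=9.00V), C2(5μF, Q=20μC, V=4.00V), C3(4μF, Q=18μC, V=4.50V), C4(3μF, Q=12μC, V=4.00V), C5(4μF, Q=4μC, V=1.00V)
Op 1: CLOSE 3-1: Q_total=36.00, C_total=6.00, V=6.00; Q3=24.00, Q1=12.00; dissipated=13.500
Op 2: CLOSE 4-2: Q_total=32.00, C_total=8.00, V=4.00; Q4=12.00, Q2=20.00; dissipated=0.000
Op 3: CLOSE 4-3: Q_total=36.00, C_total=7.00, V=5.14; Q4=15.43, Q3=20.57; dissipated=3.429
Op 4: CLOSE 1-5: Q_total=16.00, C_total=6.00, V=2.67; Q1=5.33, Q5=10.67; dissipated=16.667
Op 5: CLOSE 3-1: Q_total=25.90, C_total=6.00, V=4.32; Q3=17.27, Q1=8.63; dissipated=4.088
Final charges: Q1=8.63, Q2=20.00, Q3=17.27, Q4=15.43, Q5=10.67

Answer: 17.27 μC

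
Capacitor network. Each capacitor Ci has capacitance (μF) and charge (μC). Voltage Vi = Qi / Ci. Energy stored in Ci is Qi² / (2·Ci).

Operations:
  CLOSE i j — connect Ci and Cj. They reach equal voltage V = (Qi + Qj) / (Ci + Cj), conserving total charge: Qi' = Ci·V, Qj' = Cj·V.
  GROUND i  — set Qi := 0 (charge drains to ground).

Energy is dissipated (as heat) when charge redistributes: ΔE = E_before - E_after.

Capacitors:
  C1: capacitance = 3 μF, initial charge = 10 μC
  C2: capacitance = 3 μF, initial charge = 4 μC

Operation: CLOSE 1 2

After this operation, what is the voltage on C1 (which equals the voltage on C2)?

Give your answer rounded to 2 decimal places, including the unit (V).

Answer: 2.33 V

Derivation:
Initial: C1(3μF, Q=10μC, V=3.33V), C2(3μF, Q=4μC, V=1.33V)
Op 1: CLOSE 1-2: Q_total=14.00, C_total=6.00, V=2.33; Q1=7.00, Q2=7.00; dissipated=3.000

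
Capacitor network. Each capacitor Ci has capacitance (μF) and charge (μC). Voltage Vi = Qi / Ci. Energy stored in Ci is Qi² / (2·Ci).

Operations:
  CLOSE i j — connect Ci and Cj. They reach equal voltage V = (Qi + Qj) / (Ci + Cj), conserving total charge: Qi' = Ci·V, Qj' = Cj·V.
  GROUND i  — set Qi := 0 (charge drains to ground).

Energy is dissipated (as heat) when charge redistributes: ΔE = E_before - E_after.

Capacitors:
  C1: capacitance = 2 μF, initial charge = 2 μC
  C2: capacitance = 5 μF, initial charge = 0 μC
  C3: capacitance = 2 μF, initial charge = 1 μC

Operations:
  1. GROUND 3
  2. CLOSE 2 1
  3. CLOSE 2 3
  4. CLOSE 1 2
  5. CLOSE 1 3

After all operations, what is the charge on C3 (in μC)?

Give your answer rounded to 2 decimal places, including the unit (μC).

Initial: C1(2μF, Q=2μC, V=1.00V), C2(5μF, Q=0μC, V=0.00V), C3(2μF, Q=1μC, V=0.50V)
Op 1: GROUND 3: Q3=0; energy lost=0.250
Op 2: CLOSE 2-1: Q_total=2.00, C_total=7.00, V=0.29; Q2=1.43, Q1=0.57; dissipated=0.714
Op 3: CLOSE 2-3: Q_total=1.43, C_total=7.00, V=0.20; Q2=1.02, Q3=0.41; dissipated=0.058
Op 4: CLOSE 1-2: Q_total=1.59, C_total=7.00, V=0.23; Q1=0.45, Q2=1.14; dissipated=0.005
Op 5: CLOSE 1-3: Q_total=0.86, C_total=4.00, V=0.22; Q1=0.43, Q3=0.43; dissipated=0.000
Final charges: Q1=0.43, Q2=1.14, Q3=0.43

Answer: 0.43 μC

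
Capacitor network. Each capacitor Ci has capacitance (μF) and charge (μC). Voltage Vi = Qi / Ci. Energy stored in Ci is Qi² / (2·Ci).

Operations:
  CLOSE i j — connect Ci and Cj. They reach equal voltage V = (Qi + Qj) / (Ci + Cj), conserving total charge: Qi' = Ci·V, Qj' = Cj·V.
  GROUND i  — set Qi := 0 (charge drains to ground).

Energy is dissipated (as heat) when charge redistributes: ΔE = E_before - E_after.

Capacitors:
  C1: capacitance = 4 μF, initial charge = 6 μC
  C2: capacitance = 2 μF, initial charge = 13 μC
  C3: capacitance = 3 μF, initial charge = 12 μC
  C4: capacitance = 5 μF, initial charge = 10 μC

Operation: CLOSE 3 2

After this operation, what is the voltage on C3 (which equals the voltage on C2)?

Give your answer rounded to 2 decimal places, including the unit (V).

Initial: C1(4μF, Q=6μC, V=1.50V), C2(2μF, Q=13μC, V=6.50V), C3(3μF, Q=12μC, V=4.00V), C4(5μF, Q=10μC, V=2.00V)
Op 1: CLOSE 3-2: Q_total=25.00, C_total=5.00, V=5.00; Q3=15.00, Q2=10.00; dissipated=3.750

Answer: 5.00 V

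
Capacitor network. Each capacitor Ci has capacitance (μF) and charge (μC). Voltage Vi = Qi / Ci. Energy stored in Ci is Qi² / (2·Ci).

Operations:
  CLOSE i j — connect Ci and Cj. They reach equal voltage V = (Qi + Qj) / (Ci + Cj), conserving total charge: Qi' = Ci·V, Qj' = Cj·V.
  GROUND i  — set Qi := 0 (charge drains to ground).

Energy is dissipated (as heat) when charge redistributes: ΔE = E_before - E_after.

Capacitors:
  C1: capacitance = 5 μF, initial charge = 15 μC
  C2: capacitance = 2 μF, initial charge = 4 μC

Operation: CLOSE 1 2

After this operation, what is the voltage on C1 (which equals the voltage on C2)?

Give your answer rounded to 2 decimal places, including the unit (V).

Answer: 2.71 V

Derivation:
Initial: C1(5μF, Q=15μC, V=3.00V), C2(2μF, Q=4μC, V=2.00V)
Op 1: CLOSE 1-2: Q_total=19.00, C_total=7.00, V=2.71; Q1=13.57, Q2=5.43; dissipated=0.714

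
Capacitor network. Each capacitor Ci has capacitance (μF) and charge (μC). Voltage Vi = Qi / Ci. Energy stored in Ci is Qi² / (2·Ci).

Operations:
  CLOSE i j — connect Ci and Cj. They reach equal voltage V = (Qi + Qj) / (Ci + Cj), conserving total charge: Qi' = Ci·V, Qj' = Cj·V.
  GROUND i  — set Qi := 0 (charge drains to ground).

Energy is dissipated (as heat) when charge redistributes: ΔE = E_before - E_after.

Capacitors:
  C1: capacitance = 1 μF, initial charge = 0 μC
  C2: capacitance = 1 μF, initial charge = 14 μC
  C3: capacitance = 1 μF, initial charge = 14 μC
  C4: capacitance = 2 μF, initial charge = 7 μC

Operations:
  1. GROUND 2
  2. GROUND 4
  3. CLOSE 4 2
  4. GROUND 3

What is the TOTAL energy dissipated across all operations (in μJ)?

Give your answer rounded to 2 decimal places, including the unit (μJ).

Answer: 208.25 μJ

Derivation:
Initial: C1(1μF, Q=0μC, V=0.00V), C2(1μF, Q=14μC, V=14.00V), C3(1μF, Q=14μC, V=14.00V), C4(2μF, Q=7μC, V=3.50V)
Op 1: GROUND 2: Q2=0; energy lost=98.000
Op 2: GROUND 4: Q4=0; energy lost=12.250
Op 3: CLOSE 4-2: Q_total=0.00, C_total=3.00, V=0.00; Q4=0.00, Q2=0.00; dissipated=0.000
Op 4: GROUND 3: Q3=0; energy lost=98.000
Total dissipated: 208.250 μJ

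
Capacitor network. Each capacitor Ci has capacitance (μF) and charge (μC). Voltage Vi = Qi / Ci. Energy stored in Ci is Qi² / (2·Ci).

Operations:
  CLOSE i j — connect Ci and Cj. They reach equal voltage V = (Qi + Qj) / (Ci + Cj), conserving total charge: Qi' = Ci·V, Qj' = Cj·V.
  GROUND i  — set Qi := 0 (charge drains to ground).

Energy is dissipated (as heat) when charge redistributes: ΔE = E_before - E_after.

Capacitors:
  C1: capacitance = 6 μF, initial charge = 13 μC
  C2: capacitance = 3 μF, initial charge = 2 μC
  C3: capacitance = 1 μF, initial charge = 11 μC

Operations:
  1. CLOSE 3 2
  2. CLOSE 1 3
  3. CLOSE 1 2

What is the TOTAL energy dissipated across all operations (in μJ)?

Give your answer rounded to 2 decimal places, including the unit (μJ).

Initial: C1(6μF, Q=13μC, V=2.17V), C2(3μF, Q=2μC, V=0.67V), C3(1μF, Q=11μC, V=11.00V)
Op 1: CLOSE 3-2: Q_total=13.00, C_total=4.00, V=3.25; Q3=3.25, Q2=9.75; dissipated=40.042
Op 2: CLOSE 1-3: Q_total=16.25, C_total=7.00, V=2.32; Q1=13.93, Q3=2.32; dissipated=0.503
Op 3: CLOSE 1-2: Q_total=23.68, C_total=9.00, V=2.63; Q1=15.79, Q2=7.89; dissipated=0.862
Total dissipated: 41.407 μJ

Answer: 41.41 μJ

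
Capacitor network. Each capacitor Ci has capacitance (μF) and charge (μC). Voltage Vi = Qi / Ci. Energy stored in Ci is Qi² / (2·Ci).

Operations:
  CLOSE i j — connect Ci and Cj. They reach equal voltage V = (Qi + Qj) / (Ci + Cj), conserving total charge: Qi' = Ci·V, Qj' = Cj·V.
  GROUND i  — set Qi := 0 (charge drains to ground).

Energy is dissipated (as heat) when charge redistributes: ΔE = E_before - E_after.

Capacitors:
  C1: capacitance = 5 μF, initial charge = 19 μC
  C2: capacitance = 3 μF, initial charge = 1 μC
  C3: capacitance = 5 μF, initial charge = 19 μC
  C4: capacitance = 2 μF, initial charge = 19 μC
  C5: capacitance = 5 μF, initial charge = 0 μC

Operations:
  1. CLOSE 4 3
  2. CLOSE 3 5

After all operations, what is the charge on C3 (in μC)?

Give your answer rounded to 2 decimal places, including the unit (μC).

Initial: C1(5μF, Q=19μC, V=3.80V), C2(3μF, Q=1μC, V=0.33V), C3(5μF, Q=19μC, V=3.80V), C4(2μF, Q=19μC, V=9.50V), C5(5μF, Q=0μC, V=0.00V)
Op 1: CLOSE 4-3: Q_total=38.00, C_total=7.00, V=5.43; Q4=10.86, Q3=27.14; dissipated=23.207
Op 2: CLOSE 3-5: Q_total=27.14, C_total=10.00, V=2.71; Q3=13.57, Q5=13.57; dissipated=36.837
Final charges: Q1=19.00, Q2=1.00, Q3=13.57, Q4=10.86, Q5=13.57

Answer: 13.57 μC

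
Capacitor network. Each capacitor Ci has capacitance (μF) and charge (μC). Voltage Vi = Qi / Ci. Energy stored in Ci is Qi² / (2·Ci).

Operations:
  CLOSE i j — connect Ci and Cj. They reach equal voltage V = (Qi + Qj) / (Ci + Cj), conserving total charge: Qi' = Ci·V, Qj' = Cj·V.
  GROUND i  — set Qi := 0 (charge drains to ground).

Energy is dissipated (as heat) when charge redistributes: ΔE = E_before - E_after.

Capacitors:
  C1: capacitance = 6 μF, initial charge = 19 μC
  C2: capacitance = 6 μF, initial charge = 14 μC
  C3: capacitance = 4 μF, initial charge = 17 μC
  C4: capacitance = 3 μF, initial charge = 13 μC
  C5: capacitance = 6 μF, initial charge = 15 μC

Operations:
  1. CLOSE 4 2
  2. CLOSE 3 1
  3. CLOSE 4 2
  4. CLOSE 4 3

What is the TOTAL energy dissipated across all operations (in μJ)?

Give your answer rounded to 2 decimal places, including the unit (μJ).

Answer: 5.72 μJ

Derivation:
Initial: C1(6μF, Q=19μC, V=3.17V), C2(6μF, Q=14μC, V=2.33V), C3(4μF, Q=17μC, V=4.25V), C4(3μF, Q=13μC, V=4.33V), C5(6μF, Q=15μC, V=2.50V)
Op 1: CLOSE 4-2: Q_total=27.00, C_total=9.00, V=3.00; Q4=9.00, Q2=18.00; dissipated=4.000
Op 2: CLOSE 3-1: Q_total=36.00, C_total=10.00, V=3.60; Q3=14.40, Q1=21.60; dissipated=1.408
Op 3: CLOSE 4-2: Q_total=27.00, C_total=9.00, V=3.00; Q4=9.00, Q2=18.00; dissipated=0.000
Op 4: CLOSE 4-3: Q_total=23.40, C_total=7.00, V=3.34; Q4=10.03, Q3=13.37; dissipated=0.309
Total dissipated: 5.717 μJ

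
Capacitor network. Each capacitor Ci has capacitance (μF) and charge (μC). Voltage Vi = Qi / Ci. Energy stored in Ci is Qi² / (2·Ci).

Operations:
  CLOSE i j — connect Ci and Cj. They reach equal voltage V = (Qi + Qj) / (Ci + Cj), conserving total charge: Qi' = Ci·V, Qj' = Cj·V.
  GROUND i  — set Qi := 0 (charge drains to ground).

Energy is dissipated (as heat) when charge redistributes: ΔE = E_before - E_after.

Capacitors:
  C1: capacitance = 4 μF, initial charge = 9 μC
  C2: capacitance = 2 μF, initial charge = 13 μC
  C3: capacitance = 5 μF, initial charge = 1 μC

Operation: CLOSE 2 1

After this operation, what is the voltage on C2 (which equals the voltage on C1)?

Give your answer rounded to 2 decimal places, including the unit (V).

Initial: C1(4μF, Q=9μC, V=2.25V), C2(2μF, Q=13μC, V=6.50V), C3(5μF, Q=1μC, V=0.20V)
Op 1: CLOSE 2-1: Q_total=22.00, C_total=6.00, V=3.67; Q2=7.33, Q1=14.67; dissipated=12.042

Answer: 3.67 V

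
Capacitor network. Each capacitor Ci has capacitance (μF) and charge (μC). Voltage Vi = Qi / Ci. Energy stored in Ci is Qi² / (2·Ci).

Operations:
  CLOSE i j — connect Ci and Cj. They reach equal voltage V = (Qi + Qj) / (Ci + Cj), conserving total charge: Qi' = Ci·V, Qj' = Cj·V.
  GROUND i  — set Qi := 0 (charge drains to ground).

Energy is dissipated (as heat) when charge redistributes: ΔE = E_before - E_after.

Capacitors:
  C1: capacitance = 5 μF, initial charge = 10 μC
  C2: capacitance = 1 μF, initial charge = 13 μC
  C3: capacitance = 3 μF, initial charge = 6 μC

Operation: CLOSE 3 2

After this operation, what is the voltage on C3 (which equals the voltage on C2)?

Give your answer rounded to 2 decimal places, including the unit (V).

Initial: C1(5μF, Q=10μC, V=2.00V), C2(1μF, Q=13μC, V=13.00V), C3(3μF, Q=6μC, V=2.00V)
Op 1: CLOSE 3-2: Q_total=19.00, C_total=4.00, V=4.75; Q3=14.25, Q2=4.75; dissipated=45.375

Answer: 4.75 V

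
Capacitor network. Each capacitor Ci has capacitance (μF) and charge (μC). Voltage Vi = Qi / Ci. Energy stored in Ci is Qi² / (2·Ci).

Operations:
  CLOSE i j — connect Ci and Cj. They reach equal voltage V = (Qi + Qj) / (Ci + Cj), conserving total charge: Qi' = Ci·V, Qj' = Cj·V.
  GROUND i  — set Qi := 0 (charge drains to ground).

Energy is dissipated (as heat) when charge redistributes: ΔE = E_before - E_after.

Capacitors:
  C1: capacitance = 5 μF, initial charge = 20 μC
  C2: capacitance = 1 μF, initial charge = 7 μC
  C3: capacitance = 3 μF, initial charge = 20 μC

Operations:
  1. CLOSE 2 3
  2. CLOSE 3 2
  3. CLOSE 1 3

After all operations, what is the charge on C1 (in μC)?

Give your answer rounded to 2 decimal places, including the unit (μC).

Answer: 25.16 μC

Derivation:
Initial: C1(5μF, Q=20μC, V=4.00V), C2(1μF, Q=7μC, V=7.00V), C3(3μF, Q=20μC, V=6.67V)
Op 1: CLOSE 2-3: Q_total=27.00, C_total=4.00, V=6.75; Q2=6.75, Q3=20.25; dissipated=0.042
Op 2: CLOSE 3-2: Q_total=27.00, C_total=4.00, V=6.75; Q3=20.25, Q2=6.75; dissipated=0.000
Op 3: CLOSE 1-3: Q_total=40.25, C_total=8.00, V=5.03; Q1=25.16, Q3=15.09; dissipated=7.090
Final charges: Q1=25.16, Q2=6.75, Q3=15.09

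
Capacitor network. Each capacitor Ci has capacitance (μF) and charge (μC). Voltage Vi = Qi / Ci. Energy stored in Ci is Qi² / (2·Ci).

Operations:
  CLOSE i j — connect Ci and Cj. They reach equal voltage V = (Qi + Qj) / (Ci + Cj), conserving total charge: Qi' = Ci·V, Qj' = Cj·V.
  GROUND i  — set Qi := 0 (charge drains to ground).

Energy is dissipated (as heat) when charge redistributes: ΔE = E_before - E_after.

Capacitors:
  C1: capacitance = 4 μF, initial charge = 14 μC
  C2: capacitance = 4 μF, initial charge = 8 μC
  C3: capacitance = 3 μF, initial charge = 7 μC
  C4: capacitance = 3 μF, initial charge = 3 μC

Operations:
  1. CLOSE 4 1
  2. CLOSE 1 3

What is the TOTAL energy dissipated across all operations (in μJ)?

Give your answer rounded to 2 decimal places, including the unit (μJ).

Initial: C1(4μF, Q=14μC, V=3.50V), C2(4μF, Q=8μC, V=2.00V), C3(3μF, Q=7μC, V=2.33V), C4(3μF, Q=3μC, V=1.00V)
Op 1: CLOSE 4-1: Q_total=17.00, C_total=7.00, V=2.43; Q4=7.29, Q1=9.71; dissipated=5.357
Op 2: CLOSE 1-3: Q_total=16.71, C_total=7.00, V=2.39; Q1=9.55, Q3=7.16; dissipated=0.008
Total dissipated: 5.365 μJ

Answer: 5.36 μJ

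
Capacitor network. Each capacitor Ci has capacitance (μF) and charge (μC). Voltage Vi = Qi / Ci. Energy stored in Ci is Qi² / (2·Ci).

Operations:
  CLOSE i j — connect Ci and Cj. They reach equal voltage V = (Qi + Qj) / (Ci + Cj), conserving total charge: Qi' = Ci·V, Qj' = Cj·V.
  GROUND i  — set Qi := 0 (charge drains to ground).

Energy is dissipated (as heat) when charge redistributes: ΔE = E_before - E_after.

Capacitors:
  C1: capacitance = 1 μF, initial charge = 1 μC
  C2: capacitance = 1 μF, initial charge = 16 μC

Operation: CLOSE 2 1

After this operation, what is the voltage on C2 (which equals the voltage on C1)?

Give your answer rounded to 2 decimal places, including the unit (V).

Answer: 8.50 V

Derivation:
Initial: C1(1μF, Q=1μC, V=1.00V), C2(1μF, Q=16μC, V=16.00V)
Op 1: CLOSE 2-1: Q_total=17.00, C_total=2.00, V=8.50; Q2=8.50, Q1=8.50; dissipated=56.250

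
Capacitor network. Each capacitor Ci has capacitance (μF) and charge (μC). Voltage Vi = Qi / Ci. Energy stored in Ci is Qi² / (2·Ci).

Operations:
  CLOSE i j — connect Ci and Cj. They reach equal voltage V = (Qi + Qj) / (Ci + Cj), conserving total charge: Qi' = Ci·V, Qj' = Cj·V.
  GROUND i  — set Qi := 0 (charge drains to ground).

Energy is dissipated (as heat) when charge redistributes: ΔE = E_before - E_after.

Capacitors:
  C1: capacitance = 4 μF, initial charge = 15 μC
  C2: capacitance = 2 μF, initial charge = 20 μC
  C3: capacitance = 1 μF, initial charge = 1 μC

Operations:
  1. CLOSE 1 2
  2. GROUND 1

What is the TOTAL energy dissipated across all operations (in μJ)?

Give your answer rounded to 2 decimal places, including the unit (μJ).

Answer: 94.10 μJ

Derivation:
Initial: C1(4μF, Q=15μC, V=3.75V), C2(2μF, Q=20μC, V=10.00V), C3(1μF, Q=1μC, V=1.00V)
Op 1: CLOSE 1-2: Q_total=35.00, C_total=6.00, V=5.83; Q1=23.33, Q2=11.67; dissipated=26.042
Op 2: GROUND 1: Q1=0; energy lost=68.056
Total dissipated: 94.097 μJ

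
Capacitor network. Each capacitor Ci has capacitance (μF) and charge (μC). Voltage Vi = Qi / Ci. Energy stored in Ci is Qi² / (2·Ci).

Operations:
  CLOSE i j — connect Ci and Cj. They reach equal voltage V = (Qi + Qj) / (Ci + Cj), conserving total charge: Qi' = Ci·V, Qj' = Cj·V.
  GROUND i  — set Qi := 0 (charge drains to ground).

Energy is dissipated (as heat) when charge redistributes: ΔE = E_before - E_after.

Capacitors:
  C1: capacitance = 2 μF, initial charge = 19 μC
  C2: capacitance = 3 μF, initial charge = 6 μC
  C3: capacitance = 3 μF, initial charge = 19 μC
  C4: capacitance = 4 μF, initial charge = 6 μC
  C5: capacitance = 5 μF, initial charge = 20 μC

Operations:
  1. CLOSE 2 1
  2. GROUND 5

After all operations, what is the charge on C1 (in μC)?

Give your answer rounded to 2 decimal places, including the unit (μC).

Answer: 10.00 μC

Derivation:
Initial: C1(2μF, Q=19μC, V=9.50V), C2(3μF, Q=6μC, V=2.00V), C3(3μF, Q=19μC, V=6.33V), C4(4μF, Q=6μC, V=1.50V), C5(5μF, Q=20μC, V=4.00V)
Op 1: CLOSE 2-1: Q_total=25.00, C_total=5.00, V=5.00; Q2=15.00, Q1=10.00; dissipated=33.750
Op 2: GROUND 5: Q5=0; energy lost=40.000
Final charges: Q1=10.00, Q2=15.00, Q3=19.00, Q4=6.00, Q5=0.00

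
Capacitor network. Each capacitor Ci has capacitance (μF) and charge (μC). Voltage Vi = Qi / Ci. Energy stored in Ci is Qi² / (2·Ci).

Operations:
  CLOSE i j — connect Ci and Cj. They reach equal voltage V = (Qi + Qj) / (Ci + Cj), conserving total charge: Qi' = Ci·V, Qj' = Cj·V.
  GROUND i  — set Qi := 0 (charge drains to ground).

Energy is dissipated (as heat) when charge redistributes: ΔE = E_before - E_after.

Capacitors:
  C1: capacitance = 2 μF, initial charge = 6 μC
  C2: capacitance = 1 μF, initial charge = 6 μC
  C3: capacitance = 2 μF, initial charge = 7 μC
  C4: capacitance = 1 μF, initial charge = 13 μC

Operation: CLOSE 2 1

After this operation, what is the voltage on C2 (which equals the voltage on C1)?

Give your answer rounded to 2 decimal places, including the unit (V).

Initial: C1(2μF, Q=6μC, V=3.00V), C2(1μF, Q=6μC, V=6.00V), C3(2μF, Q=7μC, V=3.50V), C4(1μF, Q=13μC, V=13.00V)
Op 1: CLOSE 2-1: Q_total=12.00, C_total=3.00, V=4.00; Q2=4.00, Q1=8.00; dissipated=3.000

Answer: 4.00 V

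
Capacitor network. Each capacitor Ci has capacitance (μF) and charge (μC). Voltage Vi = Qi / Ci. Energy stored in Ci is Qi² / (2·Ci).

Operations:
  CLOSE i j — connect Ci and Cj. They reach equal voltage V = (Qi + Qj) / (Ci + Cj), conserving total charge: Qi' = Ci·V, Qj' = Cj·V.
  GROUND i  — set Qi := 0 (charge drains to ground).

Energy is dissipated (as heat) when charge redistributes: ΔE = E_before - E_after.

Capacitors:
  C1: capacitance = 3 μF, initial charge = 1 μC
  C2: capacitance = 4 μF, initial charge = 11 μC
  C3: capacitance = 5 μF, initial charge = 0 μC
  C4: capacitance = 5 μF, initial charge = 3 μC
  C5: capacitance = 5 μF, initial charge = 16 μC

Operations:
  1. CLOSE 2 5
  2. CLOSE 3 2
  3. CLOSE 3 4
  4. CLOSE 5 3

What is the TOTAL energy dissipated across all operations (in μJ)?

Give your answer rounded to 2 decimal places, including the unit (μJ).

Initial: C1(3μF, Q=1μC, V=0.33V), C2(4μF, Q=11μC, V=2.75V), C3(5μF, Q=0μC, V=0.00V), C4(5μF, Q=3μC, V=0.60V), C5(5μF, Q=16μC, V=3.20V)
Op 1: CLOSE 2-5: Q_total=27.00, C_total=9.00, V=3.00; Q2=12.00, Q5=15.00; dissipated=0.225
Op 2: CLOSE 3-2: Q_total=12.00, C_total=9.00, V=1.33; Q3=6.67, Q2=5.33; dissipated=10.000
Op 3: CLOSE 3-4: Q_total=9.67, C_total=10.00, V=0.97; Q3=4.83, Q4=4.83; dissipated=0.672
Op 4: CLOSE 5-3: Q_total=19.83, C_total=10.00, V=1.98; Q5=9.92, Q3=9.92; dissipated=5.168
Total dissipated: 16.065 μJ

Answer: 16.07 μJ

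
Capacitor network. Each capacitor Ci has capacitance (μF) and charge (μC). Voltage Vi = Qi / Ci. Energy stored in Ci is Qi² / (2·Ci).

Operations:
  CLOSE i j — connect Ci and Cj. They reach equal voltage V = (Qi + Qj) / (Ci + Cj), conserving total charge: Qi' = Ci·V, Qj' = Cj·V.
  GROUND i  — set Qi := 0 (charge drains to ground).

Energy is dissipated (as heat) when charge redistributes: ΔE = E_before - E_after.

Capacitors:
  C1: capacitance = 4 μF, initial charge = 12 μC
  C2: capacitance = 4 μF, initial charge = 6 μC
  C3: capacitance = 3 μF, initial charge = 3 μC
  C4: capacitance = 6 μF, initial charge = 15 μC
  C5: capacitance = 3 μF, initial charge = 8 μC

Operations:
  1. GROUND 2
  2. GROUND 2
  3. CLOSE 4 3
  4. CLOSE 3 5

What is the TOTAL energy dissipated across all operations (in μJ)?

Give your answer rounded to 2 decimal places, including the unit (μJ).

Answer: 7.08 μJ

Derivation:
Initial: C1(4μF, Q=12μC, V=3.00V), C2(4μF, Q=6μC, V=1.50V), C3(3μF, Q=3μC, V=1.00V), C4(6μF, Q=15μC, V=2.50V), C5(3μF, Q=8μC, V=2.67V)
Op 1: GROUND 2: Q2=0; energy lost=4.500
Op 2: GROUND 2: Q2=0; energy lost=0.000
Op 3: CLOSE 4-3: Q_total=18.00, C_total=9.00, V=2.00; Q4=12.00, Q3=6.00; dissipated=2.250
Op 4: CLOSE 3-5: Q_total=14.00, C_total=6.00, V=2.33; Q3=7.00, Q5=7.00; dissipated=0.333
Total dissipated: 7.083 μJ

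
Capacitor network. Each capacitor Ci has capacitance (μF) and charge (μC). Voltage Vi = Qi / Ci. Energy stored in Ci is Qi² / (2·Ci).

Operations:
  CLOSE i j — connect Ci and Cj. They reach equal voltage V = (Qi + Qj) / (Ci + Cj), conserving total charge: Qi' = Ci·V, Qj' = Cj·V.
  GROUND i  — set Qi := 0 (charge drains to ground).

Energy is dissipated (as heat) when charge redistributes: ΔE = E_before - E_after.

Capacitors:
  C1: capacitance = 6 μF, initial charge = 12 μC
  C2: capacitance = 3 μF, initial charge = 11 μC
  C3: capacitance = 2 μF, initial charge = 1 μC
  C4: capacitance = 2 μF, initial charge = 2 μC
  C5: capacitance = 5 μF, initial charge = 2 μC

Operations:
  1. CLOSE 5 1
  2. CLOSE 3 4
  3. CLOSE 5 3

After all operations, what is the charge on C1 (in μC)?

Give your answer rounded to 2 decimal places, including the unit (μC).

Answer: 7.64 μC

Derivation:
Initial: C1(6μF, Q=12μC, V=2.00V), C2(3μF, Q=11μC, V=3.67V), C3(2μF, Q=1μC, V=0.50V), C4(2μF, Q=2μC, V=1.00V), C5(5μF, Q=2μC, V=0.40V)
Op 1: CLOSE 5-1: Q_total=14.00, C_total=11.00, V=1.27; Q5=6.36, Q1=7.64; dissipated=3.491
Op 2: CLOSE 3-4: Q_total=3.00, C_total=4.00, V=0.75; Q3=1.50, Q4=1.50; dissipated=0.125
Op 3: CLOSE 5-3: Q_total=7.86, C_total=7.00, V=1.12; Q5=5.62, Q3=2.25; dissipated=0.195
Final charges: Q1=7.64, Q2=11.00, Q3=2.25, Q4=1.50, Q5=5.62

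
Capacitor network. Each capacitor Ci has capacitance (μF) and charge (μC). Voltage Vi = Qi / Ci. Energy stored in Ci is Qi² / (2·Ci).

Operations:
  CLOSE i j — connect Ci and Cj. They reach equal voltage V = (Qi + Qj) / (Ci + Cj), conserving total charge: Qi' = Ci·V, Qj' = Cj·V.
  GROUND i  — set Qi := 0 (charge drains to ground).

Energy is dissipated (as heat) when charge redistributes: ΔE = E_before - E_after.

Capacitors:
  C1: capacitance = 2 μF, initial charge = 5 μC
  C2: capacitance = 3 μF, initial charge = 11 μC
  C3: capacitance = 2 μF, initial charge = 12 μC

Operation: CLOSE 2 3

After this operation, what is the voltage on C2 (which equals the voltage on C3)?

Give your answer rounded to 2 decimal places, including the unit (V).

Initial: C1(2μF, Q=5μC, V=2.50V), C2(3μF, Q=11μC, V=3.67V), C3(2μF, Q=12μC, V=6.00V)
Op 1: CLOSE 2-3: Q_total=23.00, C_total=5.00, V=4.60; Q2=13.80, Q3=9.20; dissipated=3.267

Answer: 4.60 V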